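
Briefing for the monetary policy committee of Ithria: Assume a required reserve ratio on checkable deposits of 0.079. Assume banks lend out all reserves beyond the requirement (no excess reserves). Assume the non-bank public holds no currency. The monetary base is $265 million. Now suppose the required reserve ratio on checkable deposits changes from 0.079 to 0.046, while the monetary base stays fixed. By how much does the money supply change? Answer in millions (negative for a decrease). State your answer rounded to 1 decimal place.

Initially m₁ = 1 / (0.079) ≈ 12.65823, so M₁ = 12.65823 × 265 ≈ 3354.4309 million.
After the change m₂ = 1 / (0.046) ≈ 21.73913, so M₂ = 21.73913 × 265 ≈ 5760.8695 million.
ΔM = M₂ − M₁ = 5760.8695 − 3354.4309 = 2406.4386 million.

$2406.4 million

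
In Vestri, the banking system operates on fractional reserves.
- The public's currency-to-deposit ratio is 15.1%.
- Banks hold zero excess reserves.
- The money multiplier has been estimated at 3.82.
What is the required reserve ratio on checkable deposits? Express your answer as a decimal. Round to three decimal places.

Using m = 3.82. Since m = (1 + c)/(c + rr + e), the denominator satisfies c + rr + e = (1 + c)/m = (1 + 0.151) / 3.82 ≈ 0.301309.
With c = 0.151 and e = 0, the required reserve ratio on checkable deposits is 0.301309 − 0.151 − 0 = 0.150309.

0.150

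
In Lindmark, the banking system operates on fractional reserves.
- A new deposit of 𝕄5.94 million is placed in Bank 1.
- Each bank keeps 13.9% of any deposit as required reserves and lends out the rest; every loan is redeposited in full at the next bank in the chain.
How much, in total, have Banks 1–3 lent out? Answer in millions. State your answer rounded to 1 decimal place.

𝕄13.3 million

Bank i lends (1 − rr)^i of the original deposit: Bank 1 lends 5.94·0.8610 ≈ 5.1143, Bank 2 lends 5.94·0.8610² ≈ 4.4034, and so on.
Summing a geometric series: total = 5.94·[0.8610·(1 − 0.8610^3) / (1 − 0.8610)] ≈ 13.3092 million.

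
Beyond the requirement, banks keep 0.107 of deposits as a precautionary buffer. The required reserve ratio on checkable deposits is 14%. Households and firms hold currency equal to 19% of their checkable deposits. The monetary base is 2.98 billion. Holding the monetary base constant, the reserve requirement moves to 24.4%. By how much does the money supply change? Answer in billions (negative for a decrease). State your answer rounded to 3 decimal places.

-1.560 billion

Initially m₁ = (1 + 0.19) / (0.14 + 0.107 + 0.19) ≈ 2.72311, so M₁ = 2.72311 × 2.98 ≈ 8.1149 billion.
After the change m₂ = (1 + 0.19) / (0.244 + 0.107 + 0.19) ≈ 2.19963, so M₂ = 2.19963 × 2.98 ≈ 6.5549 billion.
ΔM = M₂ − M₁ = 6.5549 − 8.1149 = -1.56 billion.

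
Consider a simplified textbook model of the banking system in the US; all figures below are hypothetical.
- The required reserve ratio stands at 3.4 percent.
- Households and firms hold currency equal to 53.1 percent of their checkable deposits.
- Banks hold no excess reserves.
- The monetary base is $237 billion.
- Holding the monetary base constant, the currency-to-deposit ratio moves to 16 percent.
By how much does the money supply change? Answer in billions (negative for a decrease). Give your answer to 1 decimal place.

$774.9 billion

Initially m₁ = (1 + 0.531) / (0.034 + 0.531) ≈ 2.70973, so M₁ = 2.70973 × 237 ≈ 642.206 billion.
After the change m₂ = (1 + 0.16) / (0.034 + 0.16) ≈ 5.97938, so M₂ = 5.97938 × 237 ≈ 1417.1131 billion.
ΔM = M₂ − M₁ = 1417.1131 − 642.206 = 774.9071 billion.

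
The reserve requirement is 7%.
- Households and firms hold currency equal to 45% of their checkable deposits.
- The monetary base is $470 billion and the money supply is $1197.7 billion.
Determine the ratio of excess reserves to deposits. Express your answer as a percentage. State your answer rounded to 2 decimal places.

Using m = M/MB = 1197.7/470 ≈ 2.548298. Since m = (1 + c)/(c + rr + e), the denominator satisfies c + rr + e = (1 + c)/m = (1 + 0.45) / 2.548298 ≈ 0.569007.
With c = 0.45 and rr = 0.07, the ratio of excess reserves to deposits is 0.569007 − 0.45 − 0.07 = 0.049007.

4.90%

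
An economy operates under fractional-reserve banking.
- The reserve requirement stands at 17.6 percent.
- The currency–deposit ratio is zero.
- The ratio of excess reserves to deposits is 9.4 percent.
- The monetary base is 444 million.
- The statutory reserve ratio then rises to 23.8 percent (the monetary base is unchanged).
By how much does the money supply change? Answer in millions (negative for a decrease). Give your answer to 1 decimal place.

-307.1 million

Initially m₁ = 1 / (0.176 + 0.094) ≈ 3.70370, so M₁ = 3.70370 × 444 = 1644.4428 million.
After the change m₂ = 1 / (0.238 + 0.094) ≈ 3.01205, so M₂ = 3.01205 × 444 = 1337.3502 million.
ΔM = M₂ − M₁ = 1337.3502 − 1644.4428 = -307.0926 million.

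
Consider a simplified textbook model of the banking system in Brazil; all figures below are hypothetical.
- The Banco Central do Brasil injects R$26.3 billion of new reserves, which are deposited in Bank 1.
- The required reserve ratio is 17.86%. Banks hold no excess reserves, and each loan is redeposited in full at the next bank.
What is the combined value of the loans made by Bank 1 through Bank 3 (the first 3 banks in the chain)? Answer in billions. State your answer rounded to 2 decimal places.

Bank i lends (1 − rr)^i of the original deposit: Bank 1 lends 26.3·0.8214 ≈ 21.6028, Bank 2 lends 26.3·0.8214² ≈ 17.7446, and so on.
Summing a geometric series: total = 26.3·[0.8214·(1 − 0.8214^3) / (1 − 0.8214)] ≈ 53.9228 billion.

R$53.92 billion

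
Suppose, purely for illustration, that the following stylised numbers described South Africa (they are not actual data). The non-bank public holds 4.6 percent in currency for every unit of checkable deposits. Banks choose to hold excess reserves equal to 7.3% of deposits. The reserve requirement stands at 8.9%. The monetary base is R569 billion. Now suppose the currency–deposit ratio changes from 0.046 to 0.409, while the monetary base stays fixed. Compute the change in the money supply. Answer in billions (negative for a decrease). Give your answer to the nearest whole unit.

-1457 billion

Initially m₁ = (1 + 0.046) / (0.089 + 0.073 + 0.046) ≈ 5.0288, so M₁ = 5.0288 × 569 = 2861.3872 billion.
After the change m₂ = (1 + 0.409) / (0.089 + 0.073 + 0.409) ≈ 2.4676, so M₂ = 2.4676 × 569 = 1404.0644 billion.
ΔM = M₂ − M₁ = 1404.0644 − 2861.3872 = -1457.3228 billion.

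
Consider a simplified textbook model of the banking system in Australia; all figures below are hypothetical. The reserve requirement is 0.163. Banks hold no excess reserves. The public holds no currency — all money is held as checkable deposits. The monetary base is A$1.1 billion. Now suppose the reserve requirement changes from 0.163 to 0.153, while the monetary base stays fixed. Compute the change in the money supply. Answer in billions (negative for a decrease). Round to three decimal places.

A$0.441 billion

Initially m₁ = 1 / (0.163) ≈ 6.13497, so M₁ = 6.13497 × 1.1 ≈ 6.7485 billion.
After the change m₂ = 1 / (0.153) ≈ 6.53595, so M₂ = 6.53595 × 1.1 ≈ 7.1895 billion.
ΔM = M₂ − M₁ = 7.1895 − 6.7485 = 0.441 billion.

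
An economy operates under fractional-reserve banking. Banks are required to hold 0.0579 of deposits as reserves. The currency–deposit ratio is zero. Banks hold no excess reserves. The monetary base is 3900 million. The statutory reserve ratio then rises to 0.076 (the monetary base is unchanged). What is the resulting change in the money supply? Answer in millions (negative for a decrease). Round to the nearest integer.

-16042 million

Initially m₁ = 1 / (0.0579) ≈ 17.27116, so M₁ = 17.27116 × 3900 = 67357.524 million.
After the change m₂ = 1 / (0.076) ≈ 13.15789, so M₂ = 13.15789 × 3900 = 51315.771 million.
ΔM = M₂ − M₁ = 51315.771 − 67357.524 = -16041.753 million.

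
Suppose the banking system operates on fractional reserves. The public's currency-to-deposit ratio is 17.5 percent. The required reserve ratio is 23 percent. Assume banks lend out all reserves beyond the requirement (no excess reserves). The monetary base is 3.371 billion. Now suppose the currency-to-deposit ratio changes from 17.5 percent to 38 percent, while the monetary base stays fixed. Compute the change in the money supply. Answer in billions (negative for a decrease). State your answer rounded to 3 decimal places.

-2.154 billion

Initially m₁ = (1 + 0.175) / (0.23 + 0.175) ≈ 2.90123, so M₁ = 2.90123 × 3.371 ≈ 9.78 billion.
After the change m₂ = (1 + 0.38) / (0.23 + 0.38) ≈ 2.26230, so M₂ = 2.26230 × 3.371 ≈ 7.6262 billion.
ΔM = M₂ − M₁ = 7.6262 − 9.78 = -2.1538 billion.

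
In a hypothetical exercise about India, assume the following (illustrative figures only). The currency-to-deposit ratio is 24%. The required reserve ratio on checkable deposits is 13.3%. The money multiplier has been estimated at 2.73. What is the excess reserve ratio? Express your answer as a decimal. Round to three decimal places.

Using m = 2.73. Since m = (1 + c)/(c + rr + e), the denominator satisfies c + rr + e = (1 + c)/m = (1 + 0.24) / 2.73 ≈ 0.454212.
With c = 0.24 and rr = 0.133, the excess reserve ratio is 0.454212 − 0.24 − 0.133 = 0.081212.

0.081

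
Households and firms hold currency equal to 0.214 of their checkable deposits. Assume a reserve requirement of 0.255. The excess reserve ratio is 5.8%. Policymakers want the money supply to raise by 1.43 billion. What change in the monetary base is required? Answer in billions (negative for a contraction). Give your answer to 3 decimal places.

The money multiplier is m = (1 + c) / (rr + e + c) = (1 + 0.214) / (0.255 + 0.058 + 0.214) ≈ 2.30361.
ΔMB = ΔM / m = (+1.43) / 2.30361 ≈ 0.6208 billion.

0.621 billion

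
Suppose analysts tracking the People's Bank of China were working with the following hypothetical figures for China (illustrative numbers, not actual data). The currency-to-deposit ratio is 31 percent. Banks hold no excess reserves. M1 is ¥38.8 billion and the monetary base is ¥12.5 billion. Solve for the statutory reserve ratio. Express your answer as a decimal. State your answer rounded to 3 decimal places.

0.112

Using m = M/MB = 38.8/12.5 = 3.104000. Since m = (1 + c)/(c + rr + e), the denominator satisfies c + rr + e = (1 + c)/m = (1 + 0.31) / 3.104000 ≈ 0.422036.
With c = 0.31 and e = 0, the statutory reserve ratio is 0.422036 − 0.31 − 0 = 0.112036.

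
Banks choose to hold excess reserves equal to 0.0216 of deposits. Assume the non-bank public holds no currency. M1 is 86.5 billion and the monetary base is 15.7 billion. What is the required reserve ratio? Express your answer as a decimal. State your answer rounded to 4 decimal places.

Using m = M/MB = 86.5/15.7 ≈ 5.509554. Since m = (1 + c)/(c + rr + e), the denominator satisfies c + rr + e = (1 + c)/m = (1 + 0) / 5.509554 ≈ 0.181503.
With c = 0 and e = 0.0216, the required reserve ratio is 0.181503 − 0 − 0.0216 = 0.159903.

0.1599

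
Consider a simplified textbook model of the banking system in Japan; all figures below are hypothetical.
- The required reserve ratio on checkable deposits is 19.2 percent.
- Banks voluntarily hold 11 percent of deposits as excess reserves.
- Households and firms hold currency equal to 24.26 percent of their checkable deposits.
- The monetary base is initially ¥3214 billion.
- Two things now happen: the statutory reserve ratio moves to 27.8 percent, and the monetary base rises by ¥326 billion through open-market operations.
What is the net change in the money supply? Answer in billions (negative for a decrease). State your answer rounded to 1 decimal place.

-357.7 billion

Before: m₁ = (1 + 0.2426) / (0.192 + 0.11 + 0.2426) ≈ 2.281675, MB₁ = 3214, so M₁ = 2.281675 × 3214 ≈ 7333.3034 billion.
After: m₂ = (1 + 0.2426) / (0.278 + 0.11 + 0.2426) ≈ 1.970504, MB₂ = 3214 + 326 = 3540, so M₂ = 1.970504 × 3540 ≈ 6975.5842 billion.
ΔM = M₂ − M₁ = 6975.5842 − 7333.3034 = -357.7192 billion.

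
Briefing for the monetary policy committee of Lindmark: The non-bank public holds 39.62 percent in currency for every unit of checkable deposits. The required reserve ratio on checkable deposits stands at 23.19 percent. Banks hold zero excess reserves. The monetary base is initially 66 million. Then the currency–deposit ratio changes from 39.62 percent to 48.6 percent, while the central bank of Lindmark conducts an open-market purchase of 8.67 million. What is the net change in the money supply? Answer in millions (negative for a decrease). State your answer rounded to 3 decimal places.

Before: m₁ = (1 + 0.3962) / (0.2319 + 0.3962) ≈ 2.222894, MB₁ = 66, so M₁ = 2.222894 × 66 ≈ 146.711 million.
After: m₂ = (1 + 0.486) / (0.2319 + 0.486) ≈ 2.069926, MB₂ = 66 + 8.67 = 74.67, so M₂ = 2.069926 × 74.67 ≈ 154.5614 million.
ΔM = M₂ − M₁ = 154.5614 − 146.711 = 7.8504 million.

7.850 million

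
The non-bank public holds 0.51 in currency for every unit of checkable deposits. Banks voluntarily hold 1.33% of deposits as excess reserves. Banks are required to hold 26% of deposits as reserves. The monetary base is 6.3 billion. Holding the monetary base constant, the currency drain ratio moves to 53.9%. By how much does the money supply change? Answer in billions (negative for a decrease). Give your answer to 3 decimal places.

Initially m₁ = (1 + 0.51) / (0.26 + 0.0133 + 0.51) ≈ 1.92774, so M₁ = 1.92774 × 6.3 ≈ 12.1448 billion.
After the change m₂ = (1 + 0.539) / (0.26 + 0.0133 + 0.539) ≈ 1.89462, so M₂ = 1.89462 × 6.3 ≈ 11.9361 billion.
ΔM = M₂ − M₁ = 11.9361 − 12.1448 = -0.2087 billion.

-0.209 billion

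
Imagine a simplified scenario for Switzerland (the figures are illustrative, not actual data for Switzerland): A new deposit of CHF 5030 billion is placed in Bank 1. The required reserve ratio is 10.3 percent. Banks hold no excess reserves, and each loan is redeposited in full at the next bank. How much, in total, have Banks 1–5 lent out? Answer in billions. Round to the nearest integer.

Bank i lends (1 − rr)^i of the original deposit: Bank 1 lends 5030·0.8970 = 4511.9100, Bank 2 lends 5030·0.8970² ≈ 4047.1833, and so on.
Summing a geometric series: total = 5030·[0.8970·(1 − 0.8970^5) / (1 − 0.8970)] ≈ 18366.8076 billion.

CHF 18367 billion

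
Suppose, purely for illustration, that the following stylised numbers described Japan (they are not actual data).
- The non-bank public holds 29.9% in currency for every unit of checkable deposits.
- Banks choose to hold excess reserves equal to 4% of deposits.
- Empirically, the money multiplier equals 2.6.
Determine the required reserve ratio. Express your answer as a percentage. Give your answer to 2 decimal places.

16.06%

Using m = 2.6. Since m = (1 + c)/(c + rr + e), the denominator satisfies c + rr + e = (1 + c)/m = (1 + 0.299) / 2.6 ≈ 0.499615.
With c = 0.299 and e = 0.04, the required reserve ratio is 0.499615 − 0.299 − 0.04 = 0.160615.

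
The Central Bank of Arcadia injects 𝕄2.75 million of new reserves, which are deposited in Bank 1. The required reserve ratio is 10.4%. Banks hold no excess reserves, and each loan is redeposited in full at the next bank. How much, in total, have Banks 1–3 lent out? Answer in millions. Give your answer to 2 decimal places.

Bank i lends (1 − rr)^i of the original deposit: Bank 1 lends 2.75·0.8960 = 2.4640, Bank 2 lends 2.75·0.8960² ≈ 2.2077, and so on.
Summing a geometric series: total = 2.75·[0.8960·(1 − 0.8960^3) / (1 − 0.8960)] ≈ 6.6499 million.

𝕄6.65 million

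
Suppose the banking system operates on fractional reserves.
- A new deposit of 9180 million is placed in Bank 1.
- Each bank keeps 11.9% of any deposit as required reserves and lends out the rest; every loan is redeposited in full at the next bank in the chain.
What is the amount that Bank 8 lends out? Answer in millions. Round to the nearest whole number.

Each bank lends a fraction (1 − rr) = 0.8810 of the deposit it receives, so Bank 8 receives 9180·0.8810^7 and lends 9180·0.8810^8 ≈ 3331.5777 million.

3332 million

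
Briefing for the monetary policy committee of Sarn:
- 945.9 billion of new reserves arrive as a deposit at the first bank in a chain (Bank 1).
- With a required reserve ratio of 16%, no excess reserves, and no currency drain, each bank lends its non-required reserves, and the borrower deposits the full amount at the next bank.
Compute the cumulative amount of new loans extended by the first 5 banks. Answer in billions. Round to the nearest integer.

2889 billion

Bank i lends (1 − rr)^i of the original deposit: Bank 1 lends 945.9·0.8400 = 794.5560, Bank 2 lends 945.9·0.8400² ≈ 667.4270, and so on.
Summing a geometric series: total = 945.9·[0.8400·(1 − 0.8400^5) / (1 − 0.8400)] ≈ 2889.1449 billion.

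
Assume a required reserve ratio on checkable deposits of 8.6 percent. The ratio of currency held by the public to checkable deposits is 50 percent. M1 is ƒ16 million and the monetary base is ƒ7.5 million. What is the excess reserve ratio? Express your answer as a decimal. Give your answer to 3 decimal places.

Using m = M/MB = 16/7.5 ≈ 2.133333. Since m = (1 + c)/(c + rr + e), the denominator satisfies c + rr + e = (1 + c)/m = (1 + 0.5) / 2.133333 ≈ 0.703125.
With c = 0.5 and rr = 0.086, the excess reserve ratio is 0.703125 − 0.5 − 0.086 = 0.117125.

0.117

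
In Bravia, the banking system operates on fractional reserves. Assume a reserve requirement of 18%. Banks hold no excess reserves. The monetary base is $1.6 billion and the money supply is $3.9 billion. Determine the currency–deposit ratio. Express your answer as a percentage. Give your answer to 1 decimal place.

Using m = M/MB = 3.9/1.6 = 2.437500. From m = (1 + c)/(c + rr + e), rearranging gives 1 + c = m·(c + rr + e), so c·(1 − m) = m·(rr + e) − 1.
Hence c = [m·(rr + e) − 1]/(1 − m) = [2.437500 × (0.18 + 0) − 1] / (1 − 2.437500) ≈ 0.390435.

39.0%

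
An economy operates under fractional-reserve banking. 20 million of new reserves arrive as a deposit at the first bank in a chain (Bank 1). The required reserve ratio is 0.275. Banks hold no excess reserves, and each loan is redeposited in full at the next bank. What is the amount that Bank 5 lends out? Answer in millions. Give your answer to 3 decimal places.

Each bank lends a fraction (1 − rr) = 0.7250 of the deposit it receives, so Bank 5 receives 20·0.7250^4 and lends 20·0.7250^5 ≈ 4.0061 million.

4.006 million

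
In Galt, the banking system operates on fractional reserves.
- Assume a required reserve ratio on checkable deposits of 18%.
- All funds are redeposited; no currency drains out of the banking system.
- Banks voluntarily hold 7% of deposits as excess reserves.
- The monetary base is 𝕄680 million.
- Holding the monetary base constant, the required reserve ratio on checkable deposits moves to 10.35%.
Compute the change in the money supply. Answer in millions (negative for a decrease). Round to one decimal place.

𝕄1199.3 million

Initially m₁ = 1 / (0.18 + 0.07) = 4, so M₁ = 4 × 680 = 2720 million.
After the change m₂ = 1 / (0.1035 + 0.07) ≈ 5.76369, so M₂ = 5.76369 × 680 = 3919.3092 million.
ΔM = M₂ − M₁ = 3919.3092 − 2720 = 1199.3092 million.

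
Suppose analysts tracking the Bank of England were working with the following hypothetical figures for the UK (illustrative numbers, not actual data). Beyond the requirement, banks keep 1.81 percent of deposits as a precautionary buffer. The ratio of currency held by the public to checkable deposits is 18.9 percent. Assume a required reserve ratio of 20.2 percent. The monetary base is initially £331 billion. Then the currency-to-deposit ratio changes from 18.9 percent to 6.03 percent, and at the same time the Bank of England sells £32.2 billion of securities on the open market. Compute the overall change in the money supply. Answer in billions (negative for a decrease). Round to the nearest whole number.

£168 billion

Before: m₁ = (1 + 0.189) / (0.202 + 0.0181 + 0.189) ≈ 2.9064, MB₁ = 331, so M₁ = 2.9064 × 331 = 962.0184 billion.
After: m₂ = (1 + 0.0603) / (0.202 + 0.0181 + 0.0603) ≈ 3.7814, MB₂ = 331 − 32.2 = 298.8, so M₂ = 3.7814 × 298.8 ≈ 1129.8823 billion.
ΔM = M₂ − M₁ = 1129.8823 − 962.0184 = 167.8639 billion.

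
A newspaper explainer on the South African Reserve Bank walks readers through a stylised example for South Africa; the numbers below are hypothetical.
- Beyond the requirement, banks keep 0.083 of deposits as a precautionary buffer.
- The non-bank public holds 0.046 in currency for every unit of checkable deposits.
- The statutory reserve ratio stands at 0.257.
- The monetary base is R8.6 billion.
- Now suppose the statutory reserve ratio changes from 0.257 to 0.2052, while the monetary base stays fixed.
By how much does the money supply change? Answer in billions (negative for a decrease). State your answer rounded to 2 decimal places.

Initially m₁ = (1 + 0.046) / (0.257 + 0.083 + 0.046) ≈ 2.7098, so M₁ = 2.7098 × 8.6 ≈ 23.3043 billion.
After the change m₂ = (1 + 0.046) / (0.2052 + 0.083 + 0.046) ≈ 3.1299, so M₂ = 3.1299 × 8.6 ≈ 26.9171 billion.
ΔM = M₂ − M₁ = 26.9171 − 23.3043 = 3.6128 billion.

R3.61 billion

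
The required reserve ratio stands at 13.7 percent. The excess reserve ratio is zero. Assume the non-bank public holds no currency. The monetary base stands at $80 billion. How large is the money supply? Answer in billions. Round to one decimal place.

With no currency drain or excess reserves, the money multiplier is m = 1/rr = 1/0.137 ≈ 7.2993.
Money supply M = m × MB = 7.2993 × 80 = 583.944 billion.

$583.9 billion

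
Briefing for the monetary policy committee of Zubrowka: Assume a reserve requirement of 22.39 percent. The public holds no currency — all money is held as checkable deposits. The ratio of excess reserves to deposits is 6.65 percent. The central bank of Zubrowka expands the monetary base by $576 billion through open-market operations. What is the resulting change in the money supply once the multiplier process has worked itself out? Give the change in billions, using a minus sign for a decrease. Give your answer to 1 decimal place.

The money multiplier is m = 1 / (rr + e) = 1 / (0.2239 + 0.0665) ≈ 3.44353.
The purchase adds 576 billion of base, so ΔM = m × ΔMB = 3.44353 × (+576) ≈ 1983.4733 billion.

$1983.5 billion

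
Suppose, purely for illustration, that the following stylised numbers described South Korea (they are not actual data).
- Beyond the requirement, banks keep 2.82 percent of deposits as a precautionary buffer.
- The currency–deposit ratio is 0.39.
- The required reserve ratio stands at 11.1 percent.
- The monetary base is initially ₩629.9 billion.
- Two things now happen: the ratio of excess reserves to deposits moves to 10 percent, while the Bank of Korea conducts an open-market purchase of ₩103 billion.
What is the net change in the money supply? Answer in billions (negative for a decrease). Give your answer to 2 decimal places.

₩40.56 billion

Before: m₁ = (1 + 0.39) / (0.111 + 0.0282 + 0.39) ≈ 2.626606, MB₁ = 629.9, so M₁ = 2.626606 × 629.9 ≈ 1654.4991 billion.
After: m₂ = (1 + 0.39) / (0.111 + 0.1 + 0.39) ≈ 2.312812, MB₂ = 629.9 + 103 = 732.9, so M₂ = 2.312812 × 732.9 ≈ 1695.0599 billion.
ΔM = M₂ − M₁ = 1695.0599 − 1654.4991 = 40.5608 billion.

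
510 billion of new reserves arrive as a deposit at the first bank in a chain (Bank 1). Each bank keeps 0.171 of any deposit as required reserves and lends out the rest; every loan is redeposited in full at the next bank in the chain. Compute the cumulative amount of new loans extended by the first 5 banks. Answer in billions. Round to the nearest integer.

1504 billion

Bank i lends (1 − rr)^i of the original deposit: Bank 1 lends 510·0.8290 = 422.7900, Bank 2 lends 510·0.8290² ≈ 350.4929, and so on.
Summing a geometric series: total = 510·[0.8290·(1 − 0.8290^5) / (1 − 0.8290)] ≈ 1504.3984 billion.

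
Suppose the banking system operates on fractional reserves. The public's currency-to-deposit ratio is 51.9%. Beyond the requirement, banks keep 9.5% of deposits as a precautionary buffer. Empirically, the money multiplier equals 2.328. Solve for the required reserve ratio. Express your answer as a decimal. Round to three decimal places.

Using m = 2.328. Since m = (1 + c)/(c + rr + e), the denominator satisfies c + rr + e = (1 + c)/m = (1 + 0.519) / 2.328 ≈ 0.652491.
With c = 0.519 and e = 0.095, the required reserve ratio is 0.652491 − 0.519 − 0.095 = 0.038491.

0.038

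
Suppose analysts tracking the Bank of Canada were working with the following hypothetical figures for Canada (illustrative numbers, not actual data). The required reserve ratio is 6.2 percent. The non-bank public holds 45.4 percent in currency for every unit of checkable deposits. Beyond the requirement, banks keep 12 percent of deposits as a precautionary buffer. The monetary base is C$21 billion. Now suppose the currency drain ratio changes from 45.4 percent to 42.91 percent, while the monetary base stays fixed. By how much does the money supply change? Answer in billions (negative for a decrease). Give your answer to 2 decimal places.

C$1.10 billion

Initially m₁ = (1 + 0.454) / (0.062 + 0.12 + 0.454) ≈ 2.28616, so M₁ = 2.28616 × 21 ≈ 48.0094 billion.
After the change m₂ = (1 + 0.4291) / (0.062 + 0.12 + 0.4291) ≈ 2.33857, so M₂ = 2.33857 × 21 ≈ 49.11 billion.
ΔM = M₂ − M₁ = 49.11 − 48.0094 = 1.1006 billion.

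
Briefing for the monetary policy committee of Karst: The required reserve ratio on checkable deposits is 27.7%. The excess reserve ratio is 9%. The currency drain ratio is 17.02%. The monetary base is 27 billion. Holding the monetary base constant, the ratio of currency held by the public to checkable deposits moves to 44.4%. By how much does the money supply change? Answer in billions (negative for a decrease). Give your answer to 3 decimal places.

Initially m₁ = (1 + 0.1702) / (0.277 + 0.09 + 0.1702) ≈ 2.178332, so M₁ = 2.178332 × 27 ≈ 58.815 billion.
After the change m₂ = (1 + 0.444) / (0.277 + 0.09 + 0.444) ≈ 1.780518, so M₂ = 1.780518 × 27 ≈ 48.074 billion.
ΔM = M₂ − M₁ = 48.074 − 58.815 = -10.741 billion.

-10.741 billion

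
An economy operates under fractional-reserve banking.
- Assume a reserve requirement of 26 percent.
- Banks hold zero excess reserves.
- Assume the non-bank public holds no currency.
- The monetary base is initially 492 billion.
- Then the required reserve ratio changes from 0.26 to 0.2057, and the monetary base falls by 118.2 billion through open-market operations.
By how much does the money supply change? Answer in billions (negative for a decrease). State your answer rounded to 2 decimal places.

-75.10 billion

Before: m₁ = 1 / (0.26) ≈ 3.846154, MB₁ = 492, so M₁ = 3.846154 × 492 ≈ 1892.3078 billion.
After: m₂ = 1 / (0.2057) ≈ 4.861449, MB₂ = 492 − 118.2 = 373.8, so M₂ = 4.861449 × 373.8 ≈ 1817.2096 billion.
ΔM = M₂ − M₁ = 1817.2096 − 1892.3078 = -75.0982 billion.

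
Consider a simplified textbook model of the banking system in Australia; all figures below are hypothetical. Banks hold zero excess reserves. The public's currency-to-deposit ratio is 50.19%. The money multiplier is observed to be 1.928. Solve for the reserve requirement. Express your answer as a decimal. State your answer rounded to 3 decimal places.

Using m = 1.928. Since m = (1 + c)/(c + rr + e), the denominator satisfies c + rr + e = (1 + c)/m = (1 + 0.5019) / 1.928 ≈ 0.778994.
With c = 0.5019 and e = 0, the reserve requirement is 0.778994 − 0.5019 − 0 = 0.277094.

0.277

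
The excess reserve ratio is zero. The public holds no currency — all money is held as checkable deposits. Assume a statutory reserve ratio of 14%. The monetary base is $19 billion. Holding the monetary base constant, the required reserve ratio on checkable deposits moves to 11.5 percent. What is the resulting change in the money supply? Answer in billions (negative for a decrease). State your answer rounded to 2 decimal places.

Initially m₁ = 1 / (0.14) ≈ 7.14286, so M₁ = 7.14286 × 19 ≈ 135.7143 billion.
After the change m₂ = 1 / (0.115) ≈ 8.69565, so M₂ = 8.69565 × 19 ≈ 165.2174 billion.
ΔM = M₂ − M₁ = 165.2174 − 135.7143 = 29.5031 billion.

$29.50 billion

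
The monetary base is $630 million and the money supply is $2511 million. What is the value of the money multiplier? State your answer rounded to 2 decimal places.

3.99

The money multiplier is m = M / MB = 2511 / 630 ≈ 3.98571.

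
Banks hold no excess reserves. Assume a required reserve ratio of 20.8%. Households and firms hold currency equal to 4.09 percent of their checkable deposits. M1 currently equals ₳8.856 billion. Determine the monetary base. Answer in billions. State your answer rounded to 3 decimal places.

₳2.118 billion

The money multiplier is m = (1 + c) / (rr + c) = (1 + 0.0409) / (0.208 + 0.0409) ≈ 4.18200.
MB = M / m = 8.856 / 4.18200 ≈ 2.1176 billion.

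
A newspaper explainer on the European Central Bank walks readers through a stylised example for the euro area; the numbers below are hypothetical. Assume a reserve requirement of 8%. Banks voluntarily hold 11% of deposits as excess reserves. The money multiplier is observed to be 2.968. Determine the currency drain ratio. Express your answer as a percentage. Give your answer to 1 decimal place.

22.2%

Using m = 2.968. From m = (1 + c)/(c + rr + e), rearranging gives 1 + c = m·(c + rr + e), so c·(1 − m) = m·(rr + e) − 1.
Hence c = [m·(rr + e) − 1]/(1 − m) = [2.968 × (0.08 + 0.11) − 1] / (1 − 2.968) ≈ 0.221585.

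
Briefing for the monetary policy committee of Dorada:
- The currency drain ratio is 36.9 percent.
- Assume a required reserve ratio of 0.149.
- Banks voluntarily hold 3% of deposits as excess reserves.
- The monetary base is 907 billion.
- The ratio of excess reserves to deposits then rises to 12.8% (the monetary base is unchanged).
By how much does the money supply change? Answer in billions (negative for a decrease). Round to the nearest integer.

-344 billion

Initially m₁ = (1 + 0.369) / (0.149 + 0.03 + 0.369) ≈ 2.4982, so M₁ = 2.4982 × 907 = 2265.8674 billion.
After the change m₂ = (1 + 0.369) / (0.149 + 0.128 + 0.369) ≈ 2.1192, so M₂ = 2.1192 × 907 = 1922.1144 billion.
ΔM = M₂ − M₁ = 1922.1144 − 2265.8674 = -343.753 billion.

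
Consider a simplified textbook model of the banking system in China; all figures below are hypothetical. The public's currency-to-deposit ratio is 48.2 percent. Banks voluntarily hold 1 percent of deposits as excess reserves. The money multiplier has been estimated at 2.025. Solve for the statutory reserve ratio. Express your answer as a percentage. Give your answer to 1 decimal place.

24.0%

Using m = 2.025. Since m = (1 + c)/(c + rr + e), the denominator satisfies c + rr + e = (1 + c)/m = (1 + 0.482) / 2.025 ≈ 0.731852.
With c = 0.482 and e = 0.01, the statutory reserve ratio is 0.731852 − 0.482 − 0.01 = 0.239852.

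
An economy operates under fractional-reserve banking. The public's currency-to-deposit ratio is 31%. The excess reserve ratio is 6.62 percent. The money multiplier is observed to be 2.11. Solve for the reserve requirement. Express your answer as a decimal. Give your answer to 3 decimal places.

Using m = 2.11. Since m = (1 + c)/(c + rr + e), the denominator satisfies c + rr + e = (1 + c)/m = (1 + 0.31) / 2.11 ≈ 0.620853.
With c = 0.31 and e = 0.0662, the reserve requirement is 0.620853 − 0.31 − 0.0662 = 0.244653.

0.245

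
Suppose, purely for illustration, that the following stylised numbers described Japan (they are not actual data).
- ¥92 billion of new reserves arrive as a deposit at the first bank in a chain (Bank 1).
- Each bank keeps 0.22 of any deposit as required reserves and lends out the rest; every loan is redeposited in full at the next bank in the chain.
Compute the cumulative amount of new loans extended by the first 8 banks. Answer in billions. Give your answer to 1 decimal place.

¥281.5 billion

Bank i lends (1 − rr)^i of the original deposit: Bank 1 lends 92·0.7800 = 71.7600, Bank 2 lends 92·0.7800² = 55.9728, and so on.
Summing a geometric series: total = 92·[0.7800·(1 − 0.7800^8) / (1 − 0.7800)] ≈ 281.4912 billion.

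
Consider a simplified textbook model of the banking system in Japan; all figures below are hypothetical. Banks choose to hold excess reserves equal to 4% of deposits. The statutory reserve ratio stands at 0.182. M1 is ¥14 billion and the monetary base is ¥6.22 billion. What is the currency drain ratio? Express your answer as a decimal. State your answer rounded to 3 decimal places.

Using m = M/MB = 14/6.22 ≈ 2.250804. From m = (1 + c)/(c + rr + e), rearranging gives 1 + c = m·(c + rr + e), so c·(1 − m) = m·(rr + e) − 1.
Hence c = [m·(rr + e) − 1]/(1 − m) = [2.250804 × (0.182 + 0.04) − 1] / (1 − 2.250804) ≈ 0.400000.

0.400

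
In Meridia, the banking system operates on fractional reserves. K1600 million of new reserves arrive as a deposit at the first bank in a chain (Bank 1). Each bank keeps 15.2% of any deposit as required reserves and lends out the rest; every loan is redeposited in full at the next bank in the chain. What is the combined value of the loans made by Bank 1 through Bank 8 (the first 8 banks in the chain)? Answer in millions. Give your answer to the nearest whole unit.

Bank i lends (1 − rr)^i of the original deposit: Bank 1 lends 1600·0.8480 = 1356.8000, Bank 2 lends 1600·0.8480² = 1150.5664, and so on.
Summing a geometric series: total = 1600·[0.8480·(1 − 0.8480^8) / (1 − 0.8480)] ≈ 6539.3892 million.

K6539 million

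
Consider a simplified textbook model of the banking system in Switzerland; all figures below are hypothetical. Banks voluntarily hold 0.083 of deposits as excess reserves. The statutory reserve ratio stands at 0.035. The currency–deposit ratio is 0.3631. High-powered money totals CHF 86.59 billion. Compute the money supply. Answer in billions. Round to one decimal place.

The money multiplier is m = (1 + c) / (rr + e + c) = (1 + 0.3631) / (0.035 + 0.083 + 0.3631) ≈ 2.8333.
So M = m × MB = 2.8333 × 86.59 ≈ 245.3354 billion.

CHF 245.3 billion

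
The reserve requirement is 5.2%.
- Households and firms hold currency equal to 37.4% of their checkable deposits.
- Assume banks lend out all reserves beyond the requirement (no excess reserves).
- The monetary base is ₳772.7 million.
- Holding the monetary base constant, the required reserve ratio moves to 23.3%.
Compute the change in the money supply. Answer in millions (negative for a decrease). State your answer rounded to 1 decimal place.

-743.2 million

Initially m₁ = (1 + 0.374) / (0.052 + 0.374) ≈ 3.22535, so M₁ = 3.22535 × 772.7 ≈ 2492.2279 million.
After the change m₂ = (1 + 0.374) / (0.233 + 0.374) ≈ 2.26359, so M₂ = 2.26359 × 772.7 ≈ 1749.076 million.
ΔM = M₂ − M₁ = 1749.076 − 2492.2279 = -743.1519 million.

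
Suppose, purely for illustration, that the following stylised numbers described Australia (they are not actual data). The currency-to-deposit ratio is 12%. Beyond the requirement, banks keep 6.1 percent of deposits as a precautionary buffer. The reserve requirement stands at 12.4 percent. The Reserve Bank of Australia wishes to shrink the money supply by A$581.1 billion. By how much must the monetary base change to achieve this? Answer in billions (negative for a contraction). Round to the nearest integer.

The money multiplier is m = (1 + c) / (rr + e + c) = (1 + 0.12) / (0.124 + 0.061 + 0.12) ≈ 3.6721.
ΔMB = ΔM / m = (−581.1) / 3.6721 ≈ -158.2473 billion.

-158 billion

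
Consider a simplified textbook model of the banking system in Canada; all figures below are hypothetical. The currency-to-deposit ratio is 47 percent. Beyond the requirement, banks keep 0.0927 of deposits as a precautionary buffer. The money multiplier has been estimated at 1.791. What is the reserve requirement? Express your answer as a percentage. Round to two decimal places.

Using m = 1.791. Since m = (1 + c)/(c + rr + e), the denominator satisfies c + rr + e = (1 + c)/m = (1 + 0.47) / 1.791 ≈ 0.820771.
With c = 0.47 and e = 0.0927, the reserve requirement is 0.820771 − 0.47 − 0.0927 = 0.258071.

25.81%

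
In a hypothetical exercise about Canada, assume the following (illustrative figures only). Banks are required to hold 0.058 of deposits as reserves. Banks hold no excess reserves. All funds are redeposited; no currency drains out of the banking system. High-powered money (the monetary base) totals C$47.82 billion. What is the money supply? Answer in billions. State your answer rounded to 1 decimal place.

With no currency drain or excess reserves, the money multiplier is m = 1/rr = 1/0.058 ≈ 17.2414.
Money supply M = m × MB = 17.2414 × 47.82 ≈ 824.4837 billion.

C$824.5 billion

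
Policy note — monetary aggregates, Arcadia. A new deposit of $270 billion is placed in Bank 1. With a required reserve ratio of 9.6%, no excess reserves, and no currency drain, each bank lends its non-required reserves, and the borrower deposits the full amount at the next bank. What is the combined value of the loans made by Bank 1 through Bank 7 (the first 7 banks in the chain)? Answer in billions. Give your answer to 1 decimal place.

Bank i lends (1 − rr)^i of the original deposit: Bank 1 lends 270·0.9040 = 244.0800, Bank 2 lends 270·0.9040² ≈ 220.6483, and so on.
Summing a geometric series: total = 270·[0.9040·(1 − 0.9040^7) / (1 − 0.9040)] ≈ 1288.0886 billion.

$1288.1 billion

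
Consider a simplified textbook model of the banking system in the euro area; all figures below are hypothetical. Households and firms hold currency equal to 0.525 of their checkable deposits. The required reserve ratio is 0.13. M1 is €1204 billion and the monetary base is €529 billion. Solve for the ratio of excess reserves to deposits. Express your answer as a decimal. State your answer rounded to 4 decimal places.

Using m = M/MB = 1204/529 ≈ 2.275992. Since m = (1 + c)/(c + rr + e), the denominator satisfies c + rr + e = (1 + c)/m = (1 + 0.525) / 2.275992 ≈ 0.670038.
With c = 0.525 and rr = 0.13, the ratio of excess reserves to deposits is 0.670038 − 0.525 − 0.13 = 0.015038.

0.0150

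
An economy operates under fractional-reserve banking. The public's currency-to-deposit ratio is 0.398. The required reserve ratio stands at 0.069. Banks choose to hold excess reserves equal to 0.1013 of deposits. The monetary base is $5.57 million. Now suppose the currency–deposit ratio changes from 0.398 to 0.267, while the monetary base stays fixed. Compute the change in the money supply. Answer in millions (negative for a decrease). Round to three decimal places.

$2.436 million

Initially m₁ = (1 + 0.398) / (0.069 + 0.1013 + 0.398) ≈ 2.45997, so M₁ = 2.45997 × 5.57 ≈ 13.702 million.
After the change m₂ = (1 + 0.267) / (0.069 + 0.1013 + 0.267) ≈ 2.89732, so M₂ = 2.89732 × 5.57 ≈ 16.1381 million.
ΔM = M₂ − M₁ = 16.1381 − 13.702 = 2.4361 million.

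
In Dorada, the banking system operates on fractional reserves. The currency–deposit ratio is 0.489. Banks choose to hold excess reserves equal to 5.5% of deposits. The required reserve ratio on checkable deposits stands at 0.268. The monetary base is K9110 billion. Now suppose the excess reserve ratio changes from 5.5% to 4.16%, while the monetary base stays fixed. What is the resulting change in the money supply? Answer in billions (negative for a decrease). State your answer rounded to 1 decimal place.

Initially m₁ = (1 + 0.489) / (0.268 + 0.055 + 0.489) ≈ 1.833744, so M₁ = 1.833744 × 9110 ≈ 16705.4078 billion.
After the change m₂ = (1 + 0.489) / (0.268 + 0.0416 + 0.489) ≈ 1.864513, so M₂ = 1.864513 × 9110 ≈ 16985.7134 billion.
ΔM = M₂ − M₁ = 16985.7134 − 16705.4078 = 280.3056 billion.

K280.3 billion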